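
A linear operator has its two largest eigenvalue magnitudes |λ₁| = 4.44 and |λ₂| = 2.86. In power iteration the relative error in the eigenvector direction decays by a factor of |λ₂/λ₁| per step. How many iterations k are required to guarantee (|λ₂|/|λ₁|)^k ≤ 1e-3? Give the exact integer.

16

|λ₂/λ₁| = 2.86/4.44 = 0.64414
Need k ≥ ln(1e-3) / ln(0.64414) = -6.9078 / -0.4398 ≈ 15.705
Smallest integer k satisfying the bound: 16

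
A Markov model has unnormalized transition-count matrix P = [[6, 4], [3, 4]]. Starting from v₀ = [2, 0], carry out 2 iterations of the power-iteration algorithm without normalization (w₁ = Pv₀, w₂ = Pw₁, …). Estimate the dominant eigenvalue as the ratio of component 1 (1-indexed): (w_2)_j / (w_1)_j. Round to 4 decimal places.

8.0000

w1 = Pv₀ = (6·2 + 4·0; 3·2 + 4·0) = (12, 6)
w2 = Pw1 = (6·12 + 4·6; 3·12 + 4·6) = (96, 60)
Ratio at component: 96 / 12 = 8.0000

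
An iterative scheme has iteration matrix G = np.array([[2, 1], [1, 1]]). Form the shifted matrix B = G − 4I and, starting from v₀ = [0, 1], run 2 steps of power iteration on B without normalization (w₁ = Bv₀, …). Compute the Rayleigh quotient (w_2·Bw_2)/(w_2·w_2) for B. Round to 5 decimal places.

B = G − 4I has rows (-2, 1); (1, -3)
w1 = Bv₀ = ((-2)·0 + 1·1; 1·0 + (-3)·1) = (1, -3)
w2 = Bw1 = ((-2)·1 + 1·(-3); 1·1 + (-3)·(-3)) = (-5, 10)
Bw2 = (20, -35)
w2·Bw2 = -450; w2·w2 = 125; μ ≈ -450/125 = -3.60000

-3.60000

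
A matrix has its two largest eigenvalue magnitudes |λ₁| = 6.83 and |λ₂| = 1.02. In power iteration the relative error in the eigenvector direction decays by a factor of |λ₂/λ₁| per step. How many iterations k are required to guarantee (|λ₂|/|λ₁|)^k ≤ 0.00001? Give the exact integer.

7

|λ₂/λ₁| = 1.02/6.83 = 0.14934
Need k ≥ ln(0.00001) / ln(0.14934) = -11.5129 / -1.9015 ≈ 6.055
Smallest integer k satisfying the bound: 7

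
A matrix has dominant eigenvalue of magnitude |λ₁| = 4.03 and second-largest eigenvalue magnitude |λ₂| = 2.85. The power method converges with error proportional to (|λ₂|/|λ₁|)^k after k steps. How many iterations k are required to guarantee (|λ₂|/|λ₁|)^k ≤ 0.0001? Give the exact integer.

|λ₂/λ₁| = 2.85/4.03 = 0.70720
Need k ≥ ln(0.0001) / ln(0.70720) = -9.2103 / -0.3464 ≈ 26.585
Smallest integer k satisfying the bound: 27

27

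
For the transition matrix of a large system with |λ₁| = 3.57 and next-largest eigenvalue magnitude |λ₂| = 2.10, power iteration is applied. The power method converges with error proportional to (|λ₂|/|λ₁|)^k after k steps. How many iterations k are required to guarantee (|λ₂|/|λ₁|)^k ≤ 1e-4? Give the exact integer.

|λ₂/λ₁| = 2.10/3.57 = 0.58824
Need k ≥ ln(1e-4) / ln(0.58824) = -9.2103 / -0.5306 ≈ 17.357
Smallest integer k satisfying the bound: 18

18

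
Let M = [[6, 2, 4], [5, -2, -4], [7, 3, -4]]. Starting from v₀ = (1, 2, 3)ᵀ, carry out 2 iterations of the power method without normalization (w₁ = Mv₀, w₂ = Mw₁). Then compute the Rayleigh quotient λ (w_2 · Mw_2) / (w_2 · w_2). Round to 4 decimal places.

5.2088

w1 = Mv₀ = (6·1 + 2·2 + 4·3; 5·1 + (-2)·2 + (-4)·3; 7·1 + 3·2 + (-4)·3) = (22, -11, 1)
w2 = Mw1 = (6·22 + 2·(-11) + 4·1; 5·22 + (-2)·(-11) + (-4)·1; 7·22 + 3·(-11) + (-4)·1) = (114, 128, 117)
Mw2 = (1408, -154, 714)
w2·Mw2 = 114·1408 + 128·(-154) + 117·714 = 224338; w2·w2 = 114·114 + 128·128 + 117·117 = 43069
λ ≈ 224338/43069 = 5.2088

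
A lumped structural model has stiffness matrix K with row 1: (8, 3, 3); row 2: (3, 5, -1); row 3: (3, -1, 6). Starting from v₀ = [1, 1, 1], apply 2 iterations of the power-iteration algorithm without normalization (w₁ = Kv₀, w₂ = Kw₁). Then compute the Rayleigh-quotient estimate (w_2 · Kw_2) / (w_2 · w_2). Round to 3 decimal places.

w1 = Kv₀ = (8·1 + 3·1 + 3·1; 3·1 + 5·1 + (-1)·1; 3·1 + (-1)·1 + 6·1) = (14, 7, 8)
w2 = Kw1 = (8·14 + 3·7 + 3·8; 3·14 + 5·7 + (-1)·8; 3·14 + (-1)·7 + 6·8) = (157, 69, 83)
Kw2 = (1712, 733, 900)
w2·Kw2 = 157·1712 + 69·733 + 83·900 = 394061; w2·w2 = 157·157 + 69·69 + 83·83 = 36299
λ ≈ 394061/36299 = 10.856

10.856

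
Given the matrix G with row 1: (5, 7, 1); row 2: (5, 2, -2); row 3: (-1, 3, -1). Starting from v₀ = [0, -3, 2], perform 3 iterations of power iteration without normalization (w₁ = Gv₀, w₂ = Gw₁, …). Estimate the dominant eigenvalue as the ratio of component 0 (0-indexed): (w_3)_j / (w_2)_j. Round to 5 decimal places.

w1 = Gv₀ = (-19, -10, -11)
w2 = Gw1 = (-176, -93, 0)
w3 = Gw2 = (-1531, -1066, -103)
Ratio at component: -1531 / -176 = 8.69886

8.69886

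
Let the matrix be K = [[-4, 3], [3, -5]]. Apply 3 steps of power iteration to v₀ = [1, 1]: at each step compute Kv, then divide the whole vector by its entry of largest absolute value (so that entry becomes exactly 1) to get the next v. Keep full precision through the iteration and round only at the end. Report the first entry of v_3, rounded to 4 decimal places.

Kv0 = (-1.00000, -2.00000); divide by -2.00000 → v1 = (0.50000, 1.00000)
Kv1 = (1.00000, -3.50000); divide by -3.50000 → v2 = (-0.28571, 1.00000)
Kv2 = (4.14286, -5.85714); divide by -5.85714 → v3 = (-0.70732, 1.00000)
Requested entry of v3: 29/-41 = -0.7073

-0.7073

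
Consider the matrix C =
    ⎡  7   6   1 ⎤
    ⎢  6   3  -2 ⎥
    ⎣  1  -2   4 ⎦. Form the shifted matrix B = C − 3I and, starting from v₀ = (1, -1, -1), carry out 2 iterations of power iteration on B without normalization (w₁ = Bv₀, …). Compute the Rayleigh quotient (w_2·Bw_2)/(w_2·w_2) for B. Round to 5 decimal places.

μ ≈ -3.04691

B = C − 3I has rows (4, 6, 1); (6, 0, -2); (1, -2, 1)
w1 = Bv₀ = (4·1 + 6·(-1) + 1·(-1); 6·1 + 0·(-1) + (-2)·(-1); 1·1 + (-2)·(-1) + 1·(-1)) = (-3, 8, 2)
w2 = Bw1 = (4·(-3) + 6·8 + 1·2; 6·(-3) + 0·8 + (-2)·2; 1·(-3) + (-2)·8 + 1·2) = (38, -22, -17)
Bw2 = (3, 262, 65)
w2·Bw2 = -6755; w2·w2 = 2217; μ ≈ -6755/2217 = -3.04691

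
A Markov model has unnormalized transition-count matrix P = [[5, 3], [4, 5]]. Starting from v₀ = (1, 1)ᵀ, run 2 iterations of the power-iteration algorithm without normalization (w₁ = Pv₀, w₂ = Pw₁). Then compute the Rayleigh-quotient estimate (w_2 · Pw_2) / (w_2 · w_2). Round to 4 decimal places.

λ ≈ 8.4664

w1 = Pv₀ = (8, 9)
w2 = Pw1 = (67, 77)
Pw2 = (566, 653)
w2·Pw2 = 67·566 + 77·653 = 88203; w2·w2 = 67·67 + 77·77 = 10418
λ ≈ 88203/10418 = 8.4664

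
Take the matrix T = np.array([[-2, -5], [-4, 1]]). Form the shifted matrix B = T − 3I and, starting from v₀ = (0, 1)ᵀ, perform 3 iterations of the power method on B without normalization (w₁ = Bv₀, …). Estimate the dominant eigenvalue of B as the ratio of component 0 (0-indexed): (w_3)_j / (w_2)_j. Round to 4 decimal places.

μ ≈ -8.4286

B = T − 3I has rows (-5, -5); (-4, -2)
w1 = Bv₀ = ((-5)·0 + (-5)·1; (-4)·0 + (-2)·1) = (-5, -2)
w2 = Bw1 = ((-5)·(-5) + (-5)·(-2); (-4)·(-5) + (-2)·(-2)) = (35, 24)
w3 = Bw2 = (-295, -188)
Ratio: -295/35 = -8.4286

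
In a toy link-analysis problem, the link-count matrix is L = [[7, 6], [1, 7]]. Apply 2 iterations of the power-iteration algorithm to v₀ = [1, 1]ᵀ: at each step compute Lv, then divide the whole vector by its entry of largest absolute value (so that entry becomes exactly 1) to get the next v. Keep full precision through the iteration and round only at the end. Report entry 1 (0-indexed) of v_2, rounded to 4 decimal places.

0.4964

Lv0 = (13.00000, 8.00000); divide by 13.00000 → v1 = (1.00000, 0.61538)
Lv1 = (10.69231, 5.30769); divide by 10.69231 → v2 = (1.00000, 0.49640)
Requested entry of v2: 69/139 = 0.4964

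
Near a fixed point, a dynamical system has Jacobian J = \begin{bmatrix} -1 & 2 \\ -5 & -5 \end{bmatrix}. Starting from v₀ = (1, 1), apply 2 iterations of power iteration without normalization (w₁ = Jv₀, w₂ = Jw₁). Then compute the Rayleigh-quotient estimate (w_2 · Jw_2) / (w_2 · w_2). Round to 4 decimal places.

-3.1350

w1 = Jv₀ = ((-1)·1 + 2·1; (-5)·1 + (-5)·1) = (1, -10)
w2 = Jw1 = ((-1)·1 + 2·(-10); (-5)·1 + (-5)·(-10)) = (-21, 45)
Jw2 = (111, -120)
w2·Jw2 = (-21)·111 + 45·(-120) = -7731; w2·w2 = (-21)·(-21) + 45·45 = 2466
λ ≈ -7731/2466 = -3.1350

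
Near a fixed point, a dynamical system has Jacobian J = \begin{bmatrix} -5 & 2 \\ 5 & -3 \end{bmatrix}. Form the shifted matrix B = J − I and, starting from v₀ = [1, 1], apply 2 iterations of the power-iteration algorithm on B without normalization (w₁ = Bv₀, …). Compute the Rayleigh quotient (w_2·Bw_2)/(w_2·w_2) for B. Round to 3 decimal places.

B = J − I has rows (-6, 2); (5, -4)
w1 = Bv₀ = ((-6)·1 + 2·1; 5·1 + (-4)·1) = (-4, 1)
w2 = Bw1 = ((-6)·(-4) + 2·1; 5·(-4) + (-4)·1) = (26, -24)
Bw2 = (-204, 226)
w2·Bw2 = -10728; w2·w2 = 1252; μ ≈ -10728/1252 = -8.569

-8.569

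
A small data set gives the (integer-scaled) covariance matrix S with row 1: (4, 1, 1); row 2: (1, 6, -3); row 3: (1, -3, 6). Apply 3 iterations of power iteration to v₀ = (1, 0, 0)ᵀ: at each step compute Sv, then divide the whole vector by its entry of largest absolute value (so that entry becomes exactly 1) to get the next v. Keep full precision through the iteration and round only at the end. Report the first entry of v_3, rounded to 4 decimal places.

Sv0 = (4.00000, 1.00000, 1.00000); divide by 4.00000 → v1 = (1.00000, 0.25000, 0.25000)
Sv1 = (4.50000, 1.75000, 1.75000); divide by 4.50000 → v2 = (1.00000, 0.38889, 0.38889)
Sv2 = (4.77778, 2.16667, 2.16667); divide by 4.77778 → v3 = (1.00000, 0.45349, 0.45349)
Requested entry of v3: 86/86 = 1.0000

1.0000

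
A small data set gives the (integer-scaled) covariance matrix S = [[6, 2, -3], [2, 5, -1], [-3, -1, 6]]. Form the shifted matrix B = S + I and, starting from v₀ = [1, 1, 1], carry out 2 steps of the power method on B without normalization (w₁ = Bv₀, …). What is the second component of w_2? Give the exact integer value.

B = S + I has rows (7, 2, -3); (2, 6, -1); (-3, -1, 7)
w1 = Bv₀ = (7·1 + 2·1 + (-3)·1; 2·1 + 6·1 + (-1)·1; (-3)·1 + (-1)·1 + 7·1) = (6, 7, 3)
w2 = Bw1 = (7·6 + 2·7 + (-3)·3; 2·6 + 6·7 + (-1)·3; (-3)·6 + (-1)·7 + 7·3) = (47, 51, -4)
Requested component of w2: 51

51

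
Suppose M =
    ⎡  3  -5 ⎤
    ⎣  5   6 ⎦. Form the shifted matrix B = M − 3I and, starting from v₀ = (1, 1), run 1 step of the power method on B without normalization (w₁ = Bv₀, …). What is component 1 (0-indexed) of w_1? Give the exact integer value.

8

B = M − 3I has rows (0, -5); (5, 3)
w1 = Bv₀ = (-5, 8)
Requested component of w1: 8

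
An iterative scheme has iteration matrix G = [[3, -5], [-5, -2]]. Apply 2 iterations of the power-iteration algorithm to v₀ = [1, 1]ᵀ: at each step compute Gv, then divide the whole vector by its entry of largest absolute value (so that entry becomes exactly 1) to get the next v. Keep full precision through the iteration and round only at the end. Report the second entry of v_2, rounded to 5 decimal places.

0.82759

Gv0 = (-2.000000, -7.000000); divide by -7.000000 → v1 = (0.285714, 1.000000)
Gv1 = (-4.142857, -3.428571); divide by -4.142857 → v2 = (1.000000, 0.827586)
Requested entry of v2: 24/29 = 0.82759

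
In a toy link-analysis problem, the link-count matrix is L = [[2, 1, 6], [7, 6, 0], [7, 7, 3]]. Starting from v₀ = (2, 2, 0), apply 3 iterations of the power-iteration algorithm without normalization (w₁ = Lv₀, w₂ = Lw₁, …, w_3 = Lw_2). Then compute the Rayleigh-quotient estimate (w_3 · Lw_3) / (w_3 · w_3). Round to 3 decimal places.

12.446

w1 = Lv₀ = (2·2 + 1·2 + 6·0; 7·2 + 6·2 + 0·0; 7·2 + 7·2 + 3·0) = (6, 26, 28)
w2 = Lw1 = (2·6 + 1·26 + 6·28; 7·6 + 6·26 + 0·28; 7·6 + 7·26 + 3·28) = (206, 198, 308)
w3 = Lw2 = (2458, 2630, 3752)
Lw3 = (30058, 32986, 46872)
w3·Lw3 = 2458·30058 + 2630·32986 + 3752·46872 = 336499488; w3·w3 = 2458·2458 + 2630·2630 + 3752·3752 = 27036168
λ ≈ 336499488/27036168 = 12.446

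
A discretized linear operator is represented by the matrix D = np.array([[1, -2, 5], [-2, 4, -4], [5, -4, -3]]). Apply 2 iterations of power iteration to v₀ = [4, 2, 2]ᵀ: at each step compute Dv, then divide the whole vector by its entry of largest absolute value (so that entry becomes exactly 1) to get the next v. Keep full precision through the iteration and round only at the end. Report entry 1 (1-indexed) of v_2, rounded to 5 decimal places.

-0.73684

Dv0 = (10.000000, -8.000000, 6.000000); divide by 10.000000 → v1 = (1.000000, -0.800000, 0.600000)
Dv1 = (5.600000, -7.600000, 6.400000); divide by -7.600000 → v2 = (-0.736842, 1.000000, -0.842105)
Requested entry of v2: 56/-76 = -0.73684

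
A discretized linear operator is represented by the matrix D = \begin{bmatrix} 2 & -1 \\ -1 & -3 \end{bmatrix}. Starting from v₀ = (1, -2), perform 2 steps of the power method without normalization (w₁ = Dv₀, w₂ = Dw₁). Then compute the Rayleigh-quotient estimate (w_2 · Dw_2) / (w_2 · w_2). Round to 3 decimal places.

λ ≈ -2.570

w1 = Dv₀ = (4, 5)
w2 = Dw1 = (3, -19)
Dw2 = (25, 54)
w2·Dw2 = 3·25 + (-19)·54 = -951; w2·w2 = 3·3 + (-19)·(-19) = 370
λ ≈ -951/370 = -2.570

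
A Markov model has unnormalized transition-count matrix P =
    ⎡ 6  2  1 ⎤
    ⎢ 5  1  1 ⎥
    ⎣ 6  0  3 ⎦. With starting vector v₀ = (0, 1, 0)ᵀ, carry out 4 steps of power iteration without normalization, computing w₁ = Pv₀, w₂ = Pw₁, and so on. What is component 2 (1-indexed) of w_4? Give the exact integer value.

803

w1 = Pv₀ = (6·0 + 2·1 + 1·0; 5·0 + 1·1 + 1·0; 6·0 + 0·1 + 3·0) = (2, 1, 0)
w2 = Pw1 = (6·2 + 2·1 + 1·0; 5·2 + 1·1 + 1·0; 6·2 + 0·1 + 3·0) = (14, 11, 12)
w3 = Pw2 = (118, 93, 120)
w4 = Pw3 = (1014, 803, 1068)
The requested component of w4 is 803.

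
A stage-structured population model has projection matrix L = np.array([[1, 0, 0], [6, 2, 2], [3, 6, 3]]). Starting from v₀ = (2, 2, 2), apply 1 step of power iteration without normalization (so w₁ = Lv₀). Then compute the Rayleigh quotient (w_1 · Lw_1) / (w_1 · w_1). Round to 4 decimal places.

w1 = Lv₀ = (1·2 + 0·2 + 0·2; 6·2 + 2·2 + 2·2; 3·2 + 6·2 + 3·2) = (2, 20, 24)
Lw1 = (2, 100, 198)
w1·Lw1 = 2·2 + 20·100 + 24·198 = 6756; w1·w1 = 2·2 + 20·20 + 24·24 = 980
λ ≈ 6756/980 = 6.8939

λ ≈ 6.8939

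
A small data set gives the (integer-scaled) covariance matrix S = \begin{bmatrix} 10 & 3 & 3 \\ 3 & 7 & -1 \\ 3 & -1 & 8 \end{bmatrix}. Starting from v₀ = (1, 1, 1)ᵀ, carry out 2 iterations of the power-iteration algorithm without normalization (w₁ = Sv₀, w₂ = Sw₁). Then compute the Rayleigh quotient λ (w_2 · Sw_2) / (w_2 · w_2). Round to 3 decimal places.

12.848

w1 = Sv₀ = (10·1 + 3·1 + 3·1; 3·1 + 7·1 + (-1)·1; 3·1 + (-1)·1 + 8·1) = (16, 9, 10)
w2 = Sw1 = (10·16 + 3·9 + 3·10; 3·16 + 7·9 + (-1)·10; 3·16 + (-1)·9 + 8·10) = (217, 101, 119)
Sw2 = (2830, 1239, 1502)
w2·Sw2 = 217·2830 + 101·1239 + 119·1502 = 917987; w2·w2 = 217·217 + 101·101 + 119·119 = 71451
λ ≈ 917987/71451 = 12.848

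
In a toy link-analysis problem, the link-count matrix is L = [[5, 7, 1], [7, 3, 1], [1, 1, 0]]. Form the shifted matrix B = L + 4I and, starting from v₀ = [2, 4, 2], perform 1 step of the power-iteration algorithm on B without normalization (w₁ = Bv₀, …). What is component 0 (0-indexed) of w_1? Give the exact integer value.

48

B = L + 4I has rows (9, 7, 1); (7, 7, 1); (1, 1, 4)
w1 = Bv₀ = (48, 44, 14)
Requested component of w1: 48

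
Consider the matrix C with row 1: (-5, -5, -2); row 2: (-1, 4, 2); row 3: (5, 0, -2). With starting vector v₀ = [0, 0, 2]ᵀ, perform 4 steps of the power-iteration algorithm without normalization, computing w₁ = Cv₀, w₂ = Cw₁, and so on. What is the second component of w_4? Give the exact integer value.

w1 = Cv₀ = ((-5)·0 + (-5)·0 + (-2)·2; (-1)·0 + 4·0 + 2·2; 5·0 + 0·0 + (-2)·2) = (-4, 4, -4)
w2 = Cw1 = ((-5)·(-4) + (-5)·4 + (-2)·(-4); (-1)·(-4) + 4·4 + 2·(-4); 5·(-4) + 0·4 + (-2)·(-4)) = (8, 12, -12)
w3 = Cw2 = (-76, 16, 64)
w4 = Cw3 = (172, 268, -508)
The requested component of w4 is 268.

268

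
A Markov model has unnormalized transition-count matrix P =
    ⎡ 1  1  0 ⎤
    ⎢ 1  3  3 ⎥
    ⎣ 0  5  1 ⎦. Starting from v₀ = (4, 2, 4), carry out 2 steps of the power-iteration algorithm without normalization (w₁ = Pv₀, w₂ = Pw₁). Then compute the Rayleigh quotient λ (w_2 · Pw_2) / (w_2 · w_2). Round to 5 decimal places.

w1 = Pv₀ = (6, 22, 14)
w2 = Pw1 = (28, 114, 124)
Pw2 = (142, 742, 694)
w2·Pw2 = 28·142 + 114·742 + 124·694 = 174620; w2·w2 = 28·28 + 114·114 + 124·124 = 29156
λ ≈ 174620/29156 = 5.98916

5.98916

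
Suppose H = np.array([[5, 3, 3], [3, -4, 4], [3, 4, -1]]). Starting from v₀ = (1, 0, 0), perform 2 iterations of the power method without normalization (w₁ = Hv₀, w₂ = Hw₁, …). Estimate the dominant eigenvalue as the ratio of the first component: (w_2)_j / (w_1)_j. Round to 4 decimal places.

w1 = Hv₀ = (5, 3, 3)
w2 = Hw1 = (43, 15, 24)
Ratio at component: 43 / 5 = 8.6000

8.6000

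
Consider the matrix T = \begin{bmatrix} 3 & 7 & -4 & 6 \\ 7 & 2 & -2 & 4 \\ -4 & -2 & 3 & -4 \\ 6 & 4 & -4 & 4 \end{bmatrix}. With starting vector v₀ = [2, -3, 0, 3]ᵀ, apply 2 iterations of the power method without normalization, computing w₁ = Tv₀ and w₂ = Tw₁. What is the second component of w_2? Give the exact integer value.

w1 = Tv₀ = (3, 20, -14, 12)
w2 = Tw1 = (277, 137, -142, 202)
The requested component of w2 is 137.

137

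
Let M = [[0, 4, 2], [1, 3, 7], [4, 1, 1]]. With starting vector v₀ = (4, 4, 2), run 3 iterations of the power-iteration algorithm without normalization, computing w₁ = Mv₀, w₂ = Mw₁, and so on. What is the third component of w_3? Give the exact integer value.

w1 = Mv₀ = (20, 30, 22)
w2 = Mw1 = (164, 264, 132)
w3 = Mw2 = (1320, 1880, 1052)
The requested component of w3 is 1052.

1052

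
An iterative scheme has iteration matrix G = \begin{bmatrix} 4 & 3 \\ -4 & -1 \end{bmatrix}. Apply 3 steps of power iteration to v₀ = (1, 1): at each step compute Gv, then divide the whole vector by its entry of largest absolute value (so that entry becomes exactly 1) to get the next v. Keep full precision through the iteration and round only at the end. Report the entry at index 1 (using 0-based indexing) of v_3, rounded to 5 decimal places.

1.00000

Gv0 = (7.000000, -5.000000); divide by 7.000000 → v1 = (1.000000, -0.714286)
Gv1 = (1.857143, -3.285714); divide by -3.285714 → v2 = (-0.565217, 1.000000)
Gv2 = (0.739130, 1.260870); divide by 1.260870 → v3 = (0.586207, 1.000000)
Requested entry of v3: -29/-29 = 1.00000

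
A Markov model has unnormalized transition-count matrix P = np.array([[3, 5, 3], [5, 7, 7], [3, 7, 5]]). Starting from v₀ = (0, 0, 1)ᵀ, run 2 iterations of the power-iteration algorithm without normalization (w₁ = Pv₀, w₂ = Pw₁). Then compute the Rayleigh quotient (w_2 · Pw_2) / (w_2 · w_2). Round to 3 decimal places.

w1 = Pv₀ = (3·0 + 5·0 + 3·1; 5·0 + 7·0 + 7·1; 3·0 + 7·0 + 5·1) = (3, 7, 5)
w2 = Pw1 = (3·3 + 5·7 + 3·5; 5·3 + 7·7 + 7·5; 3·3 + 7·7 + 5·5) = (59, 99, 83)
Pw2 = (921, 1569, 1285)
w2·Pw2 = 59·921 + 99·1569 + 83·1285 = 316325; w2·w2 = 59·59 + 99·99 + 83·83 = 20171
λ ≈ 316325/20171 = 15.682

15.682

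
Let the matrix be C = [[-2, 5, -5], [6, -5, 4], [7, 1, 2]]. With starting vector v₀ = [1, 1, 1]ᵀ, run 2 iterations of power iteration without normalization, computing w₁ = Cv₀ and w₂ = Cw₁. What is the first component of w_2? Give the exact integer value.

-21

w1 = Cv₀ = ((-2)·1 + 5·1 + (-5)·1; 6·1 + (-5)·1 + 4·1; 7·1 + 1·1 + 2·1) = (-2, 5, 10)
w2 = Cw1 = ((-2)·(-2) + 5·5 + (-5)·10; 6·(-2) + (-5)·5 + 4·10; 7·(-2) + 1·5 + 2·10) = (-21, 3, 11)
The requested component of w2 is -21.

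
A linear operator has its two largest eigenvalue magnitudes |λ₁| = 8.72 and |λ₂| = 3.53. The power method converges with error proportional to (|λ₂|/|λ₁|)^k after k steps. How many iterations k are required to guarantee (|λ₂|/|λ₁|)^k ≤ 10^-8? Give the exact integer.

21

|λ₂/λ₁| = 3.53/8.72 = 0.40482
Need k ≥ ln(10^-8) / ln(0.40482) = -18.4207 / -0.9043 ≈ 20.370
Smallest integer k satisfying the bound: 21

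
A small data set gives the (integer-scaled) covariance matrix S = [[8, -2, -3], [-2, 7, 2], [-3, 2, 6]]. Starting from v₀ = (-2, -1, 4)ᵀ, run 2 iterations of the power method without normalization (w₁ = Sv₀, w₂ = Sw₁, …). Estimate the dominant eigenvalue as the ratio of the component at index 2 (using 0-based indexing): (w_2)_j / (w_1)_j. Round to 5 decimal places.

w1 = Sv₀ = (8·(-2) + (-2)·(-1) + (-3)·4; (-2)·(-2) + 7·(-1) + 2·4; (-3)·(-2) + 2·(-1) + 6·4) = (-26, 5, 28)
w2 = Sw1 = (8·(-26) + (-2)·5 + (-3)·28; (-2)·(-26) + 7·5 + 2·28; (-3)·(-26) + 2·5 + 6·28) = (-302, 143, 256)
Ratio at component: 256 / 28 = 9.14286

λ ≈ 9.14286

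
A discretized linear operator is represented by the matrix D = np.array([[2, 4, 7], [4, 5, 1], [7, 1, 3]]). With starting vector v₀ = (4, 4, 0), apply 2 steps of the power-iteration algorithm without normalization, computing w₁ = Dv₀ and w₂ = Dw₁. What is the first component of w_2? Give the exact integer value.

w1 = Dv₀ = (2·4 + 4·4 + 7·0; 4·4 + 5·4 + 1·0; 7·4 + 1·4 + 3·0) = (24, 36, 32)
w2 = Dw1 = (2·24 + 4·36 + 7·32; 4·24 + 5·36 + 1·32; 7·24 + 1·36 + 3·32) = (416, 308, 300)
The requested component of w2 is 416.

416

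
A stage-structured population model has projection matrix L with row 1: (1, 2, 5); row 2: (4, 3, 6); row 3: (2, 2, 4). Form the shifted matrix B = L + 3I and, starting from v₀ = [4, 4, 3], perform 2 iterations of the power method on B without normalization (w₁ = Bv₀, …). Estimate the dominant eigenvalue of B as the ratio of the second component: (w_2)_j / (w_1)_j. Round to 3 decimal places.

μ ≈ 12.517

B = L + 3I has rows (4, 2, 5); (4, 6, 6); (2, 2, 7)
w1 = Bv₀ = (39, 58, 37)
w2 = Bw1 = (457, 726, 453)
Ratio: 726/58 = 12.517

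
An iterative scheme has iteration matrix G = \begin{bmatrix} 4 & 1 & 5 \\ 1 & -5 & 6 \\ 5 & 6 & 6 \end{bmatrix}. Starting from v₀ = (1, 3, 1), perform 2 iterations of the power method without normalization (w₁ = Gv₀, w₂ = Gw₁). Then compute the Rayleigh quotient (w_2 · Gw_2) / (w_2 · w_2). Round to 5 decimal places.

8.51771

w1 = Gv₀ = (12, -8, 29)
w2 = Gw1 = (185, 226, 186)
Gw2 = (1896, 171, 3397)
w2·Gw2 = 185·1896 + 226·171 + 186·3397 = 1021248; w2·w2 = 185·185 + 226·226 + 186·186 = 119897
λ ≈ 1021248/119897 = 8.51771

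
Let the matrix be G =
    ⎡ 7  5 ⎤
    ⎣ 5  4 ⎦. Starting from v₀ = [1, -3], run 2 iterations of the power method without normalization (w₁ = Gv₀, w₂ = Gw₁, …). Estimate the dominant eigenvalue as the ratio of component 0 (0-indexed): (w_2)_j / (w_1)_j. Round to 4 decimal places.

11.3750

w1 = Gv₀ = (-8, -7)
w2 = Gw1 = (-91, -68)
Ratio at component: -91 / -8 = 11.3750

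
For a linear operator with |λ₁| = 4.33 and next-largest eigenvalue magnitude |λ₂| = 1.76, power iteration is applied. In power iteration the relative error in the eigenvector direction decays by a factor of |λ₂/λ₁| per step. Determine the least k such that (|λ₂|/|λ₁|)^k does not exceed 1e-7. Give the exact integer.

18

|λ₂/λ₁| = 1.76/4.33 = 0.40647
Need k ≥ ln(1e-7) / ln(0.40647) = -16.1181 / -0.9003 ≈ 17.904
Smallest integer k satisfying the bound: 18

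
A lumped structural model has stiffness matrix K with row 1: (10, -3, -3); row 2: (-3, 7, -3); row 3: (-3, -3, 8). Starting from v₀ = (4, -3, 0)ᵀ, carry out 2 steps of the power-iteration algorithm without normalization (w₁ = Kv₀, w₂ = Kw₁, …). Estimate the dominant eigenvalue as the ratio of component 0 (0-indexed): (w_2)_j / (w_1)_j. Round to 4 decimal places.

w1 = Kv₀ = (49, -33, -3)
w2 = Kw1 = (598, -369, -72)
Ratio at component: 598 / 49 = 12.2041

λ ≈ 12.2041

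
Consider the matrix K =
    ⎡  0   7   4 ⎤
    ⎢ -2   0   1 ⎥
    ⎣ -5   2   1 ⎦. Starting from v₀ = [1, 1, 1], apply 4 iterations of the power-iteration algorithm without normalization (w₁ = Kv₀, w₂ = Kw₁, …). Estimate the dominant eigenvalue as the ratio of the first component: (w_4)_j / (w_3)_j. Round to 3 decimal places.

λ ≈ 0.819

w1 = Kv₀ = (11, -1, -2)
w2 = Kw1 = (-15, -24, -59)
w3 = Kw2 = (-404, -29, -32)
w4 = Kw3 = (-331, 776, 1930)
Ratio at component: -331 / -404 = 0.819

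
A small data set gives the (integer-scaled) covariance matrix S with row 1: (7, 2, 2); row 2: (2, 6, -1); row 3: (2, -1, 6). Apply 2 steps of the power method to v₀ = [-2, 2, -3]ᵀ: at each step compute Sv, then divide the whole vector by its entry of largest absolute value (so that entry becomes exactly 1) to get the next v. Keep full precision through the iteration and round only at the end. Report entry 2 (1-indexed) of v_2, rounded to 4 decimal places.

-0.3102

Sv0 = (-16.00000, 11.00000, -24.00000); divide by -24.00000 → v1 = (0.66667, -0.45833, 1.00000)
Sv1 = (5.75000, -2.41667, 7.79167); divide by 7.79167 → v2 = (0.73797, -0.31016, 1.00000)
Requested entry of v2: 58/-187 = -0.3102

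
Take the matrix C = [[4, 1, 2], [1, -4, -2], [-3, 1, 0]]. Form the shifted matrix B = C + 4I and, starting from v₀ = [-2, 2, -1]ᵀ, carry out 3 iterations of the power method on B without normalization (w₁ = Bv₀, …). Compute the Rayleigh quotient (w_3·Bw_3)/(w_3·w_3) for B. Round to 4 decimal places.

7.2874

B = C + 4I has rows (8, 1, 2); (1, 0, -2); (-3, 1, 4)
w1 = Bv₀ = (-16, 0, 4)
w2 = Bw1 = (-120, -24, 64)
w3 = Bw2 = (-856, -248, 592)
Bw3 = (-5912, -2040, 4688)
w3·Bw3 = 8341888; w3·w3 = 1144704; μ ≈ 8341888/1144704 = 7.2874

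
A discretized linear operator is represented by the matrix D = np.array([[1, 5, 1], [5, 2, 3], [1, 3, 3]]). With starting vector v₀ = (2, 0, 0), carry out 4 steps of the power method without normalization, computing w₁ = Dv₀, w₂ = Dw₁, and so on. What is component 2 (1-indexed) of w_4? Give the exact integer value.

w1 = Dv₀ = (1·2 + 5·0 + 1·0; 5·2 + 2·0 + 3·0; 1·2 + 3·0 + 3·0) = (2, 10, 2)
w2 = Dw1 = (1·2 + 5·10 + 1·2; 5·2 + 2·10 + 3·2; 1·2 + 3·10 + 3·2) = (54, 36, 38)
w3 = Dw2 = (272, 456, 276)
w4 = Dw3 = (2828, 3100, 2468)
The requested component of w4 is 3100.

3100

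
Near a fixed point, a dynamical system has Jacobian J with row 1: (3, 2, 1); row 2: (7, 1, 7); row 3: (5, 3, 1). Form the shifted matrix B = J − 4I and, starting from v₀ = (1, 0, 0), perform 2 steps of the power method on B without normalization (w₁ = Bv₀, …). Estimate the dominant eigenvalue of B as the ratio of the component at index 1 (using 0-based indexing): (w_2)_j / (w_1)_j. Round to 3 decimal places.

B = J − 4I has rows (-1, 2, 1); (7, -3, 7); (5, 3, -3)
w1 = Bv₀ = ((-1)·1 + 2·0 + 1·0; 7·1 + (-3)·0 + 7·0; 5·1 + 3·0 + (-3)·0) = (-1, 7, 5)
w2 = Bw1 = ((-1)·(-1) + 2·7 + 1·5; 7·(-1) + (-3)·7 + 7·5; 5·(-1) + 3·7 + (-3)·5) = (20, 7, 1)
Ratio: 7/7 = 1.000

μ ≈ 1.000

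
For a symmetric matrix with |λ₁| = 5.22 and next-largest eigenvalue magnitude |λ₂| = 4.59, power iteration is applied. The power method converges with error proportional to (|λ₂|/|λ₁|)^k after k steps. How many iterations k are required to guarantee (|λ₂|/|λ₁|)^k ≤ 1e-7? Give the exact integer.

|λ₂/λ₁| = 4.59/5.22 = 0.87931
Need k ≥ ln(1e-7) / ln(0.87931) = -16.1181 / -0.1286 ≈ 125.318
Smallest integer k satisfying the bound: 126

126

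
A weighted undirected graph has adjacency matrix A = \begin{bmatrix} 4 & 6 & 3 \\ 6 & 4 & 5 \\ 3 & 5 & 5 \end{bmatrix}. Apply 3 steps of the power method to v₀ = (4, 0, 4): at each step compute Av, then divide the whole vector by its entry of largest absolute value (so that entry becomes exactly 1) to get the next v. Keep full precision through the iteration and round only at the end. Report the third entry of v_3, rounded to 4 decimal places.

0.8728

Av0 = (28.00000, 44.00000, 32.00000); divide by 44.00000 → v1 = (0.63636, 1.00000, 0.72727)
Av1 = (10.72727, 11.45455, 10.54545); divide by 11.45455 → v2 = (0.93651, 1.00000, 0.92063)
Av2 = (12.50794, 14.22222, 12.41270); divide by 14.22222 → v3 = (0.87946, 1.00000, 0.87277)
Requested entry of v3: 6256/7168 = 0.8728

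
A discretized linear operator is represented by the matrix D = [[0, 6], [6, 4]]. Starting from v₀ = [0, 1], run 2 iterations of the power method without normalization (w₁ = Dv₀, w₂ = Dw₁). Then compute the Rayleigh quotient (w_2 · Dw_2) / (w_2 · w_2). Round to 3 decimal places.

7.863

w1 = Dv₀ = (0·0 + 6·1; 6·0 + 4·1) = (6, 4)
w2 = Dw1 = (0·6 + 6·4; 6·6 + 4·4) = (24, 52)
Dw2 = (312, 352)
w2·Dw2 = 24·312 + 52·352 = 25792; w2·w2 = 24·24 + 52·52 = 3280
λ ≈ 25792/3280 = 7.863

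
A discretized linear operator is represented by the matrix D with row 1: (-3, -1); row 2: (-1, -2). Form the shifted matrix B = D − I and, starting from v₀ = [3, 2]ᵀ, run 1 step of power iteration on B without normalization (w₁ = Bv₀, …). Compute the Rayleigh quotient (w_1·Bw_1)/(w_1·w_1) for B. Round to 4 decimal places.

μ ≈ -4.6173

B = D − I has rows (-4, -1); (-1, -3)
w1 = Bv₀ = ((-4)·3 + (-1)·2; (-1)·3 + (-3)·2) = (-14, -9)
Bw1 = (65, 41)
w1·Bw1 = -1279; w1·w1 = 277; μ ≈ -1279/277 = -4.6173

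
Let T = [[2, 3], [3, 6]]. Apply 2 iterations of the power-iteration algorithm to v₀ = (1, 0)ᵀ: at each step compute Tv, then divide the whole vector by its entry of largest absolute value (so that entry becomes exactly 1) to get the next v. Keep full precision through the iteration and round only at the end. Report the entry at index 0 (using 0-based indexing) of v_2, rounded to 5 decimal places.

0.54167

Tv0 = (2.000000, 3.000000); divide by 3.000000 → v1 = (0.666667, 1.000000)
Tv1 = (4.333333, 8.000000); divide by 8.000000 → v2 = (0.541667, 1.000000)
Requested entry of v2: 13/24 = 0.54167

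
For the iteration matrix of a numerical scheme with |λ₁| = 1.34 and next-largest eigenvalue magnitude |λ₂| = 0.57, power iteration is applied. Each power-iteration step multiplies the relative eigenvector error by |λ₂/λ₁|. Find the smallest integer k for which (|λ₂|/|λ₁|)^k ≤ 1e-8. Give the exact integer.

22

|λ₂/λ₁| = 0.57/1.34 = 0.42537
Need k ≥ ln(1e-8) / ln(0.42537) = -18.4207 / -0.8548 ≈ 21.550
Smallest integer k satisfying the bound: 22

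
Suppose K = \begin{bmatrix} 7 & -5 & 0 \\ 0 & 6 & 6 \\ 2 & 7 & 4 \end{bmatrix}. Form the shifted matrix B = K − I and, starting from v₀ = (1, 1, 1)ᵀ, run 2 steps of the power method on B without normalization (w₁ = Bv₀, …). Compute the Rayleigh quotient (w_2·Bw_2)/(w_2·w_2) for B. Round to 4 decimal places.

10.8467

B = K − I has rows (6, -5, 0); (0, 5, 6); (2, 7, 3)
w1 = Bv₀ = (6·1 + (-5)·1 + 0·1; 0·1 + 5·1 + 6·1; 2·1 + 7·1 + 3·1) = (1, 11, 12)
w2 = Bw1 = (6·1 + (-5)·11 + 0·12; 0·1 + 5·11 + 6·12; 2·1 + 7·11 + 3·12) = (-49, 127, 115)
Bw2 = (-929, 1325, 1136)
w2·Bw2 = 344436; w2·w2 = 31755; μ ≈ 344436/31755 = 10.8467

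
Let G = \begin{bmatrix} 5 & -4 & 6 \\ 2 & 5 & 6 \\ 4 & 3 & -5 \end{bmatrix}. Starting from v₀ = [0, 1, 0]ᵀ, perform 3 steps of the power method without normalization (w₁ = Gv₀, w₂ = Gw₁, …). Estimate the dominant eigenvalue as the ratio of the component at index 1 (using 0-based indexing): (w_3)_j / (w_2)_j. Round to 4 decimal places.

w1 = Gv₀ = (-4, 5, 3)
w2 = Gw1 = (-22, 35, -16)
w3 = Gw2 = (-346, 35, 97)
Ratio at component: 35 / 35 = 1.0000

λ ≈ 1.0000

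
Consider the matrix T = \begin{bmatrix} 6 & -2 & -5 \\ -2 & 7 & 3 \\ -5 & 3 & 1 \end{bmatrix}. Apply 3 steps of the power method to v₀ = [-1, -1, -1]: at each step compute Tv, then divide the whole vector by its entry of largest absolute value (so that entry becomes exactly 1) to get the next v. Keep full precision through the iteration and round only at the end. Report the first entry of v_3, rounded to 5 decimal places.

Tv0 = (1.000000, -8.000000, 1.000000); divide by -8.000000 → v1 = (-0.125000, 1.000000, -0.125000)
Tv1 = (-2.125000, 6.875000, 3.500000); divide by 6.875000 → v2 = (-0.309091, 1.000000, 0.509091)
Tv2 = (-6.400000, 9.145455, 5.054545); divide by 9.145455 → v3 = (-0.699801, 1.000000, 0.552684)
Requested entry of v3: 352/-503 = -0.69980

-0.69980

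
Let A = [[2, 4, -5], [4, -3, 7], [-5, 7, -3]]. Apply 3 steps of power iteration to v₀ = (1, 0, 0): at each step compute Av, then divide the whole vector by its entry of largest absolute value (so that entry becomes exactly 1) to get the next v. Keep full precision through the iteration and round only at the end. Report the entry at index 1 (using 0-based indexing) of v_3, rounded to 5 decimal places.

-0.88442

Av0 = (2.000000, 4.000000, -5.000000); divide by -5.000000 → v1 = (-0.400000, -0.800000, 1.000000)
Av1 = (-9.000000, 7.800000, -6.600000); divide by -9.000000 → v2 = (1.000000, -0.866667, 0.733333)
Av2 = (-5.133333, 11.733333, -13.266667); divide by -13.266667 → v3 = (0.386935, -0.884422, 1.000000)
Requested entry of v3: 528/-597 = -0.88442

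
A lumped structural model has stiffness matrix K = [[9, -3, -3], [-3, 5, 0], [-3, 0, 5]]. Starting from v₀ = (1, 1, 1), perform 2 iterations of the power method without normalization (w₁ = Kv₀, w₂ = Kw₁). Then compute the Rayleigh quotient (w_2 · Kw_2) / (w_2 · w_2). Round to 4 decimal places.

λ ≈ 8.1718

w1 = Kv₀ = (9·1 + (-3)·1 + (-3)·1; (-3)·1 + 5·1 + 0·1; (-3)·1 + 0·1 + 5·1) = (3, 2, 2)
w2 = Kw1 = (9·3 + (-3)·2 + (-3)·2; (-3)·3 + 5·2 + 0·2; (-3)·3 + 0·2 + 5·2) = (15, 1, 1)
Kw2 = (129, -40, -40)
w2·Kw2 = 15·129 + 1·(-40) + 1·(-40) = 1855; w2·w2 = 15·15 + 1·1 + 1·1 = 227
λ ≈ 1855/227 = 8.1718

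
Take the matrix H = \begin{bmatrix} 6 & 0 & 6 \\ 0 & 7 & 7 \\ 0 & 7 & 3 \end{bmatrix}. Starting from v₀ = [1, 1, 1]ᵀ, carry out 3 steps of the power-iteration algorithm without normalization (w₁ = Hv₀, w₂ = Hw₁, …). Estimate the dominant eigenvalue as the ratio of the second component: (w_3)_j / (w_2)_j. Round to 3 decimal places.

12.333

w1 = Hv₀ = (6·1 + 0·1 + 6·1; 0·1 + 7·1 + 7·1; 0·1 + 7·1 + 3·1) = (12, 14, 10)
w2 = Hw1 = (6·12 + 0·14 + 6·10; 0·12 + 7·14 + 7·10; 0·12 + 7·14 + 3·10) = (132, 168, 128)
w3 = Hw2 = (1560, 2072, 1560)
Ratio at component: 2072 / 168 = 12.333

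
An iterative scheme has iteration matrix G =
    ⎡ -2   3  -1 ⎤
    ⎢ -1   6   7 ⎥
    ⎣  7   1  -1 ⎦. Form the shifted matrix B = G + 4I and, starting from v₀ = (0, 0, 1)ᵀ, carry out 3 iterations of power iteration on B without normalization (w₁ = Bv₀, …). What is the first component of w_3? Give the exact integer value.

299

B = G + 4I has rows (2, 3, -1); (-1, 10, 7); (7, 1, 3)
w1 = Bv₀ = (-1, 7, 3)
w2 = Bw1 = (16, 92, 9)
w3 = Bw2 = (299, 967, 231)
Requested component of w3: 299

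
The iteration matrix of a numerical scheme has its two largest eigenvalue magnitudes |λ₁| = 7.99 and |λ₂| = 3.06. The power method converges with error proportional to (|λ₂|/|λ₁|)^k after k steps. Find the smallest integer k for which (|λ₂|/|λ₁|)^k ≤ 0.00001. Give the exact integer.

12

|λ₂/λ₁| = 3.06/7.99 = 0.38298
Need k ≥ ln(0.00001) / ln(0.38298) = -11.5129 / -0.9598 ≈ 11.995
Smallest integer k satisfying the bound: 12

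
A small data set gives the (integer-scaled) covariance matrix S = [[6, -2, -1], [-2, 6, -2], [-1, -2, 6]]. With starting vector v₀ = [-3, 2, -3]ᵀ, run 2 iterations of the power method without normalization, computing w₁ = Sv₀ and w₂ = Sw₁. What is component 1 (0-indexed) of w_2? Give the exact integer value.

220

w1 = Sv₀ = (6·(-3) + (-2)·2 + (-1)·(-3); (-2)·(-3) + 6·2 + (-2)·(-3); (-1)·(-3) + (-2)·2 + 6·(-3)) = (-19, 24, -19)
w2 = Sw1 = (6·(-19) + (-2)·24 + (-1)·(-19); (-2)·(-19) + 6·24 + (-2)·(-19); (-1)·(-19) + (-2)·24 + 6·(-19)) = (-143, 220, -143)
The requested component of w2 is 220.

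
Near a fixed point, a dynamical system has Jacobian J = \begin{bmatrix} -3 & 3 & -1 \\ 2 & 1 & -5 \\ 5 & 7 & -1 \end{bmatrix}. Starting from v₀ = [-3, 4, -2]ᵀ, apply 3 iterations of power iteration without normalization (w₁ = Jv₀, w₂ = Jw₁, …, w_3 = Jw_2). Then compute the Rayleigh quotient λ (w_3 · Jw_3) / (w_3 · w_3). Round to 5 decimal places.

w1 = Jv₀ = ((-3)·(-3) + 3·4 + (-1)·(-2); 2·(-3) + 1·4 + (-5)·(-2); 5·(-3) + 7·4 + (-1)·(-2)) = (23, 8, 15)
w2 = Jw1 = ((-3)·23 + 3·8 + (-1)·15; 2·23 + 1·8 + (-5)·15; 5·23 + 7·8 + (-1)·15) = (-60, -21, 156)
w3 = Jw2 = (-39, -921, -603)
Jw3 = (-2043, 2016, -6039)
w3·Jw3 = (-39)·(-2043) + (-921)·2016 + (-603)·(-6039) = 1864458; w3·w3 = (-39)·(-39) + (-921)·(-921) + (-603)·(-603) = 1213371
λ ≈ 1864458/1213371 = 1.53659

λ ≈ 1.53659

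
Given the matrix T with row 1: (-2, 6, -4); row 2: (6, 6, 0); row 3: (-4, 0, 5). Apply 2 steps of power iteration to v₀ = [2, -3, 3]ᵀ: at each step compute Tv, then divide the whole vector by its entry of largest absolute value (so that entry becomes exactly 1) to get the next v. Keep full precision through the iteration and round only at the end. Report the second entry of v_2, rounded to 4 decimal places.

1.0000

Tv0 = (-34.00000, -6.00000, 7.00000); divide by -34.00000 → v1 = (1.00000, 0.17647, -0.20588)
Tv1 = (-0.11765, 7.05882, -5.02941); divide by 7.05882 → v2 = (-0.01667, 1.00000, -0.71250)
Requested entry of v2: -240/-240 = 1.0000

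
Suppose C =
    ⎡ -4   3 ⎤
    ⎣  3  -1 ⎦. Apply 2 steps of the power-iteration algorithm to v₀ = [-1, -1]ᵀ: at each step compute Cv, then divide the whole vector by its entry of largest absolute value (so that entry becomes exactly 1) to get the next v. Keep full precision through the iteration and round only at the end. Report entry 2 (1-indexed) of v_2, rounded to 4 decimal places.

-0.5000

Cv0 = (1.00000, -2.00000); divide by -2.00000 → v1 = (-0.50000, 1.00000)
Cv1 = (5.00000, -2.50000); divide by 5.00000 → v2 = (1.00000, -0.50000)
Requested entry of v2: 5/-10 = -0.5000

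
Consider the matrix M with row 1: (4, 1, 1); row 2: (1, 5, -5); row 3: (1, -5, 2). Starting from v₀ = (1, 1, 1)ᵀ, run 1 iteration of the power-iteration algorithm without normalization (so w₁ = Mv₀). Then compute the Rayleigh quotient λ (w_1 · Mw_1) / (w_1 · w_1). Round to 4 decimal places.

w1 = Mv₀ = (6, 1, -2)
Mw1 = (23, 21, -3)
w1·Mw1 = 6·23 + 1·21 + (-2)·(-3) = 165; w1·w1 = 6·6 + 1·1 + (-2)·(-2) = 41
λ ≈ 165/41 = 4.0244

4.0244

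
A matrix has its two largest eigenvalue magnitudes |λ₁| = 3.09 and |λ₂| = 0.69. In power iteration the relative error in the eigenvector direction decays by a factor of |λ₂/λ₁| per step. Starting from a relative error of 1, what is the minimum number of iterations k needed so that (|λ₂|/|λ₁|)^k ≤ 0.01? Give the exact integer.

|λ₂/λ₁| = 0.69/3.09 = 0.22330
Need k ≥ ln(0.01) / ln(0.22330) = -4.6052 / -1.4992 ≈ 3.072
Smallest integer k satisfying the bound: 4

4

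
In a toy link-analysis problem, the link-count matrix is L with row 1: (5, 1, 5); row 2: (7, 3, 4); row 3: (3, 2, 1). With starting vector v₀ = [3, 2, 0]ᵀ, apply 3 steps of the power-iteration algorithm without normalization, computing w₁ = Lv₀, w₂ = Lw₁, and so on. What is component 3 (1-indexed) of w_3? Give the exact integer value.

w1 = Lv₀ = (17, 27, 13)
w2 = Lw1 = (177, 252, 118)
w3 = Lw2 = (1727, 2467, 1153)
The requested component of w3 is 1153.

1153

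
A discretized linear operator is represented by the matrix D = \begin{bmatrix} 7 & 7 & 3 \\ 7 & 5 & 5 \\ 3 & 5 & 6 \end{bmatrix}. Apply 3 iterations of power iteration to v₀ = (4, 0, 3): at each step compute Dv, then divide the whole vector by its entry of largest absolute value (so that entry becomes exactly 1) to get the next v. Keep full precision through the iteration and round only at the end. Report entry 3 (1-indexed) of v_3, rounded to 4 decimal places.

0.7767

Dv0 = (37.00000, 43.00000, 30.00000); divide by 43.00000 → v1 = (0.86047, 1.00000, 0.69767)
Dv1 = (15.11628, 14.51163, 11.76744); divide by 15.11628 → v2 = (1.00000, 0.96000, 0.77846)
Dv2 = (16.05538, 15.69231, 12.47077); divide by 16.05538 → v3 = (1.00000, 0.97739, 0.77673)
Requested entry of v3: 8106/10436 = 0.7767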